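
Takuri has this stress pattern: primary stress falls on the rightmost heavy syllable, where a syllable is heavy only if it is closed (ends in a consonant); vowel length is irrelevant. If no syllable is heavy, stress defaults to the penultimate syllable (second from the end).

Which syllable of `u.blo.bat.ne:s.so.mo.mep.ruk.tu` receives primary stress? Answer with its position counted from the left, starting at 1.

8

Weights: 1 u L, 2 blo L, 3 bat H, 4 ne:s H, 5 so L, 6 mo L, 7 mep H, 8 ruk H, 9 tu L.
Heavy syllables in the domain: 3, 4, 7, 8. The rightmost is syllable 8 (ruk).
Primary stress: syllable 8 → u.blo.bat.ne:s.so.mo.mep.ˈruk.tu.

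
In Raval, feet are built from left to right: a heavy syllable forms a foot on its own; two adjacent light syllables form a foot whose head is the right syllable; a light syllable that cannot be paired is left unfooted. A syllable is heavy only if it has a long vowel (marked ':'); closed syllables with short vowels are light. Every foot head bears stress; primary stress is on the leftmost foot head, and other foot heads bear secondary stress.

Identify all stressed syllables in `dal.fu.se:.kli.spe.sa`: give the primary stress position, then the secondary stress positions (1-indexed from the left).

primary 2, secondary 3, 5

Weights: 1 dal L, 2 fu L, 3 se: H, 4 kli L, 5 spe L, 6 sa L.
Parse left to right (heavy = foot alone; LL = one foot; stranded L unfooted): (dal.ˈfu) (ˈse:) (kli.ˈspe) sa.
Foot heads: 2, 3, 5.
Primary stress on the leftmost head = syllable 2.
Secondary stress on 3, 5: dal.ˈfu.ˌse:.kli.ˌspe.sa.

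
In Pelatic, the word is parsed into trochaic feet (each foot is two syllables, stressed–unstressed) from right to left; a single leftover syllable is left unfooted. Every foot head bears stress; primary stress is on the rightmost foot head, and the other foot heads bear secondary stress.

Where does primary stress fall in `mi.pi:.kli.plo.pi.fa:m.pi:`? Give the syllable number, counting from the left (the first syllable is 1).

6

Parse right to left into trochaic (ˈσσ) feet: mi (ˈpi:.kli) (ˈplo.pi) (ˈfa:m.pi:). Syllable 1 is left unfooted.
Foot heads (stressed positions): 2, 4, 6.
End Rule Rightmost: primary stress on the rightmost head = syllable 6.
Primary stress: syllable 6 → mi.pi:.kli.plo.pi.ˈfa:m.pi:.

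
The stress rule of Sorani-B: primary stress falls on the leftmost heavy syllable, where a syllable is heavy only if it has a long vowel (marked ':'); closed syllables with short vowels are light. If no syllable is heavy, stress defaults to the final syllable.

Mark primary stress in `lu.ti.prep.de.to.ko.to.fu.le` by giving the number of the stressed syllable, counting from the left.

9

Weights: 1 lu L, 2 ti L, 3 prep L, 4 de L, 5 to L, 6 ko L, 7 to L, 8 fu L, 9 le L.
No heavy syllable in the domain; default to the final syllable = syllable 9.
Primary stress: syllable 9 → lu.ti.prep.de.to.ko.to.fu.ˈle.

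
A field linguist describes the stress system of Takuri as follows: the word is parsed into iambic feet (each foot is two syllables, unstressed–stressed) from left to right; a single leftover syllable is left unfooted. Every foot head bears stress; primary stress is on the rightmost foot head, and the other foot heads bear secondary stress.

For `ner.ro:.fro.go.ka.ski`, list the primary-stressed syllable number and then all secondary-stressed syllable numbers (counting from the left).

Parse left to right into iambic (σˈσ) feet: (ner.ˈro:) (fro.ˈgo) (ka.ˈski).
Foot heads (stressed positions): 2, 4, 6.
End Rule Rightmost: primary stress on the rightmost head = syllable 6.
Secondary stress on 2, 4: ner.ˌro:.fro.ˌgo.ka.ˈski.

primary 6, secondary 2, 4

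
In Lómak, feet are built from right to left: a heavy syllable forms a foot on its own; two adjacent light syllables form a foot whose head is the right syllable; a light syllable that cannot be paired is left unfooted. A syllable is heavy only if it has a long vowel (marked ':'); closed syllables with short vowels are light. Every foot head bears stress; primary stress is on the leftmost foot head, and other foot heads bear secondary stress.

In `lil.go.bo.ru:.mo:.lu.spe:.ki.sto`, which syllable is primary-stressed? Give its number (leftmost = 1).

3

Weights: 1 lil L, 2 go L, 3 bo L, 4 ru: H, 5 mo: H, 6 lu L, 7 spe: H, 8 ki L, 9 sto L.
Parse right to left (heavy = foot alone; LL = one foot; stranded L unfooted): lil (go.ˈbo) (ˈru:) (ˈmo:) lu (ˈspe:) (ki.ˈsto).
Foot heads: 3, 4, 5, 7, 9.
Primary stress on the leftmost head = syllable 3.
Primary stress: syllable 3 → lil.go.ˈbo.ru:.mo:.lu.spe:.ki.sto.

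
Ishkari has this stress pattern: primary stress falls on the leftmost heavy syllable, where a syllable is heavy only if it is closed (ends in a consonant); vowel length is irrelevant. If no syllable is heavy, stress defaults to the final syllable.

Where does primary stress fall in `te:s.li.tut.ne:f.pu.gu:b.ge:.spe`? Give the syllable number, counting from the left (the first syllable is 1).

1

Weights: 1 te:s H, 2 li L, 3 tut H, 4 ne:f H, 5 pu L, 6 gu:b H, 7 ge: L, 8 spe L.
Heavy syllables in the domain: 1, 3, 4, 6. The leftmost is syllable 1 (te:s).
Primary stress: syllable 1 → ˈte:s.li.tut.ne:f.pu.gu:b.ge:.spe.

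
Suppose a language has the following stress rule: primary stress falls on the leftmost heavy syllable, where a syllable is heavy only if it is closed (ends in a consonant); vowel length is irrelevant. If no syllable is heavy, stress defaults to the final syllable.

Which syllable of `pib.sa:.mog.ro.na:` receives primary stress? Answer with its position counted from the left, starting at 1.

1

Weights: 1 pib H, 2 sa: L, 3 mog H, 4 ro L, 5 na: L.
Heavy syllables in the domain: 1, 3. The leftmost is syllable 1 (pib).
Primary stress: syllable 1 → ˈpib.sa:.mog.ro.na:.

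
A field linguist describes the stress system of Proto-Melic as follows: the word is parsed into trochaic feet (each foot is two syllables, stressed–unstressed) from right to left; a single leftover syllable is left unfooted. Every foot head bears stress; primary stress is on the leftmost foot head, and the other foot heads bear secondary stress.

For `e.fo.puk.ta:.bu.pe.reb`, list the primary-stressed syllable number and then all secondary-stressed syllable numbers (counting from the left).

Parse right to left into trochaic (ˈσσ) feet: e (ˈfo.puk) (ˈta:.bu) (ˈpe.reb). Syllable 1 is left unfooted.
Foot heads (stressed positions): 2, 4, 6.
End Rule Leftmost: primary stress on the leftmost head = syllable 2.
Secondary stress on 4, 6: e.ˈfo.puk.ˌta:.bu.ˌpe.reb.

primary 2, secondary 4, 6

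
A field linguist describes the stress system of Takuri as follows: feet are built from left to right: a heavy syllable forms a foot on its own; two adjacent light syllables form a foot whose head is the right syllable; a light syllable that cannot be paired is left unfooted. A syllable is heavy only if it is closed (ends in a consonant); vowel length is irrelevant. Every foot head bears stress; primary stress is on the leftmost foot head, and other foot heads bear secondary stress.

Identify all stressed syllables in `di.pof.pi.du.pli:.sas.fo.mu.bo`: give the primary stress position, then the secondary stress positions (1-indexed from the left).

Weights: 1 di L, 2 pof H, 3 pi L, 4 du L, 5 pli: L, 6 sas H, 7 fo L, 8 mu L, 9 bo L.
Parse left to right (heavy = foot alone; LL = one foot; stranded L unfooted): di (ˈpof) (pi.ˈdu) pli: (ˈsas) (fo.ˈmu) bo.
Foot heads: 2, 4, 6, 8.
Primary stress on the leftmost head = syllable 2.
Secondary stress on 4, 6, 8: di.ˈpof.pi.ˌdu.pli:.ˌsas.fo.ˌmu.bo.

primary 2, secondary 4, 6, 8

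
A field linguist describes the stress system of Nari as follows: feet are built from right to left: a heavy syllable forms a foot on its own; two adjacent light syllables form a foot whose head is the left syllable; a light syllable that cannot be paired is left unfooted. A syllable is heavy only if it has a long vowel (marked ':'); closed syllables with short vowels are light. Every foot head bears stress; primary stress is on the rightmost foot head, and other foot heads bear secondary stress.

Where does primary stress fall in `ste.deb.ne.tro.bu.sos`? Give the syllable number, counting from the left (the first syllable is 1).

5

Weights: 1 ste L, 2 deb L, 3 ne L, 4 tro L, 5 bu L, 6 sos L.
Parse right to left (heavy = foot alone; LL = one foot; stranded L unfooted): (ˈste.deb) (ˈne.tro) (ˈbu.sos).
Foot heads: 1, 3, 5.
Primary stress on the rightmost head = syllable 5.
Primary stress: syllable 5 → ste.deb.ne.tro.ˈbu.sos.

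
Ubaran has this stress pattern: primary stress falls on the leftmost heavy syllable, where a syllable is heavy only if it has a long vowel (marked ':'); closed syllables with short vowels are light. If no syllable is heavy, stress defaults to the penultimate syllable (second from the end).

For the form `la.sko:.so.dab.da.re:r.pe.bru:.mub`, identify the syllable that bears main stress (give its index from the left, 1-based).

2

Weights: 1 la L, 2 sko: H, 3 so L, 4 dab L, 5 da L, 6 re:r H, 7 pe L, 8 bru: H, 9 mub L.
Heavy syllables in the domain: 2, 6, 8. The leftmost is syllable 2 (sko:).
Primary stress: syllable 2 → la.ˈsko:.so.dab.da.re:r.pe.bru:.mub.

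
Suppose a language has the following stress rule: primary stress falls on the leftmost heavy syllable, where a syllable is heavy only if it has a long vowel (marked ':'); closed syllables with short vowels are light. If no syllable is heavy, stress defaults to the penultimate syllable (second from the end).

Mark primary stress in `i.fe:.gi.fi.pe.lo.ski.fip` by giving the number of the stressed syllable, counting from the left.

2

Weights: 1 i L, 2 fe: H, 3 gi L, 4 fi L, 5 pe L, 6 lo L, 7 ski L, 8 fip L.
Heavy syllables in the domain: 2. The leftmost is syllable 2 (fe:).
Primary stress: syllable 2 → i.ˈfe:.gi.fi.pe.lo.ski.fip.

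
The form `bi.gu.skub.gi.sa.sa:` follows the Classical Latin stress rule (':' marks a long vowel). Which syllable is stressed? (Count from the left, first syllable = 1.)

4

Classical Latin: stress the penult if heavy (long vowel or closed), else the antepenult.
Weights: 4 gi L, 5 sa L, 6 sa: H.
The penult (syllable 5, sa) is light, so stress falls on the antepenult (syllable 4, gi).
Stress on syllable 4: bi.gu.skub.ˈgi.sa.sa:.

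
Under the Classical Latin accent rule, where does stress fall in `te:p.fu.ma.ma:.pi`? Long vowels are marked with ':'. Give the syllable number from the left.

Classical Latin: stress the penult if heavy (long vowel or closed), else the antepenult.
Weights: 3 ma L, 4 ma: H, 5 pi L.
The penult (syllable 4, ma:) is heavy, so it takes stress.
Stress on syllable 4: te:p.fu.ma.ˈma:.pi.

4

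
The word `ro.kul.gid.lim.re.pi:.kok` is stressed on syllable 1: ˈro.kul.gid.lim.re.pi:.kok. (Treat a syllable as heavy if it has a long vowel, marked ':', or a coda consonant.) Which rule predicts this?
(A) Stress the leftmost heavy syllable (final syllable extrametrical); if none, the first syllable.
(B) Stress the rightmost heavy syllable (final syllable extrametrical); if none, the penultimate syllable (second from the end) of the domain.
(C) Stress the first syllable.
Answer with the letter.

Rule A → syllable 2 (observed: 1).
Rule B → syllable 6 (observed: 1).
Rule C → syllable 1 ✓.

C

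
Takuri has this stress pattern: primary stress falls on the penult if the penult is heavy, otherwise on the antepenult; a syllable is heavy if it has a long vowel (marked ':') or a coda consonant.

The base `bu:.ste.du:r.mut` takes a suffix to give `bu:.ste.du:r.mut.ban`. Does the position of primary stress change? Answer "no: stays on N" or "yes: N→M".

yes: 3→4

Base `bu:.ste.du:r.mut` (4 syllables):
  Weights: 2 ste L, 3 du:r H, 4 mut H.
  The penult (syllable 3, du:r) is heavy, so it takes stress.
  → primary stress on syllable 3.
Suffixed `bu:.ste.du:r.mut.ban` (5 syllables):
  Weights: 3 du:r H, 4 mut H, 5 ban H.
  The penult (syllable 4, mut) is heavy, so it takes stress.
  → primary stress on syllable 4.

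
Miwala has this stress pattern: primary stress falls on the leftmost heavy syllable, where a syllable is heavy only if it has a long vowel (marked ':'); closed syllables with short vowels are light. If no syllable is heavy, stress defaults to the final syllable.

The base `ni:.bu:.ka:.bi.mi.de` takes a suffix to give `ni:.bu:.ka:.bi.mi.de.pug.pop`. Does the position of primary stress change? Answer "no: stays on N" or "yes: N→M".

Base `ni:.bu:.ka:.bi.mi.de` (6 syllables):
  Weights: 1 ni: H, 2 bu: H, 3 ka: H, 4 bi L, 5 mi L, 6 de L.
  Heavy syllables in the domain: 1, 2, 3. The leftmost is syllable 1 (ni:).
  → primary stress on syllable 1.
Suffixed `ni:.bu:.ka:.bi.mi.de.pug.pop` (8 syllables):
  Weights: 1 ni: H, 2 bu: H, 3 ka: H, 4 bi L, 5 mi L, 6 de L, 7 pug L, 8 pop L.
  Heavy syllables in the domain: 1, 2, 3. The leftmost is syllable 1 (ni:).
  → primary stress on syllable 1.

no: stays on 1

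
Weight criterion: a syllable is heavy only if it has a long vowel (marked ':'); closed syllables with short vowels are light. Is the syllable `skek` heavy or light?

`skek`: short vowel, closed (coda /k/). Short vowel → light.

light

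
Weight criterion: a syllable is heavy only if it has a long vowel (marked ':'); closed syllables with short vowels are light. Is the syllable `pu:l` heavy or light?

`pu:l`: long vowel, closed (coda /l/). Long vowel → heavy.

heavy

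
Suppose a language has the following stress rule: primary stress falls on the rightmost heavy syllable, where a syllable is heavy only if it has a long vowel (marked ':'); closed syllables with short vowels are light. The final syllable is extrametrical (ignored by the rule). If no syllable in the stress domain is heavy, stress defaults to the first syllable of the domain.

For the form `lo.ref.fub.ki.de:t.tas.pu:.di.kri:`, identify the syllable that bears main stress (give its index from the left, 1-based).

7

The final syllable (9, kri:) is extrametrical; the stress domain is syllables 1–8.
Weights: 1 lo L, 2 ref L, 3 fub L, 4 ki L, 5 de:t H, 6 tas L, 7 pu: H, 8 di L.
Heavy syllables in the domain: 5, 7. The rightmost is syllable 7 (pu:).
Primary stress: syllable 7 → lo.ref.fub.ki.de:t.tas.ˈpu:.di.kri:.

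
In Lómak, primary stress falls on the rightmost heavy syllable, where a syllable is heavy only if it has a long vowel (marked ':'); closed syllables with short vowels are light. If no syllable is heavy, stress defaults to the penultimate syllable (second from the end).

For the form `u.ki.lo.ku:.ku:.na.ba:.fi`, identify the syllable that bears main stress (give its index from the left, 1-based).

7

Weights: 1 u L, 2 ki L, 3 lo L, 4 ku: H, 5 ku: H, 6 na L, 7 ba: H, 8 fi L.
Heavy syllables in the domain: 4, 5, 7. The rightmost is syllable 7 (ba:).
Primary stress: syllable 7 → u.ki.lo.ku:.ku:.na.ˈba:.fi.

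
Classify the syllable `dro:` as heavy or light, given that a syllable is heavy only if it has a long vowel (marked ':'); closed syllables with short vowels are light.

heavy

`dro:`: long vowel, open (no coda). Long vowel → heavy.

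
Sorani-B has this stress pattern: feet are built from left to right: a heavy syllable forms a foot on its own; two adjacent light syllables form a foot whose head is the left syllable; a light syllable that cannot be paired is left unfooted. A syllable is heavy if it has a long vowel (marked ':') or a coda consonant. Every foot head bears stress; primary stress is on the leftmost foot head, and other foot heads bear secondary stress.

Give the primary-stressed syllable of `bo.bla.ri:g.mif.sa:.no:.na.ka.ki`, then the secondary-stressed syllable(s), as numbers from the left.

Weights: 1 bo L, 2 bla L, 3 ri:g H, 4 mif H, 5 sa: H, 6 no: H, 7 na L, 8 ka L, 9 ki L.
Parse left to right (heavy = foot alone; LL = one foot; stranded L unfooted): (ˈbo.bla) (ˈri:g) (ˈmif) (ˈsa:) (ˈno:) (ˈna.ka) ki.
Foot heads: 1, 3, 4, 5, 6, 7.
Primary stress on the leftmost head = syllable 1.
Secondary stress on 3, 4, 5, 6, 7: ˈbo.bla.ˌri:g.ˌmif.ˌsa:.ˌno:.ˌna.ka.ki.

primary 1, secondary 3, 4, 5, 6, 7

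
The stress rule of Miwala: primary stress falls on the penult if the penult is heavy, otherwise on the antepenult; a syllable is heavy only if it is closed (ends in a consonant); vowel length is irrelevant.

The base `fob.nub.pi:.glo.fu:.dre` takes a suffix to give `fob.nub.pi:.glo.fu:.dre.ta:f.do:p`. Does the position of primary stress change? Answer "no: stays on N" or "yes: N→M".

yes: 4→7

Base `fob.nub.pi:.glo.fu:.dre` (6 syllables):
  Weights: 4 glo L, 5 fu: L, 6 dre L.
  The penult (syllable 5, fu:) is light, so stress falls on the antepenult (syllable 4, glo).
  → primary stress on syllable 4.
Suffixed `fob.nub.pi:.glo.fu:.dre.ta:f.do:p` (8 syllables):
  Weights: 6 dre L, 7 ta:f H, 8 do:p H.
  The penult (syllable 7, ta:f) is heavy, so it takes stress.
  → primary stress on syllable 7.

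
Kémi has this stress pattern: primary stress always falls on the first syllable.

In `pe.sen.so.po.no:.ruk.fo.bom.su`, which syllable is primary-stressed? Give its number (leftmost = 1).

1

The word has 9 syllables; the first syllable is syllable 1 (pe).
Primary stress: syllable 1 → ˈpe.sen.so.po.no:.ruk.fo.bom.su.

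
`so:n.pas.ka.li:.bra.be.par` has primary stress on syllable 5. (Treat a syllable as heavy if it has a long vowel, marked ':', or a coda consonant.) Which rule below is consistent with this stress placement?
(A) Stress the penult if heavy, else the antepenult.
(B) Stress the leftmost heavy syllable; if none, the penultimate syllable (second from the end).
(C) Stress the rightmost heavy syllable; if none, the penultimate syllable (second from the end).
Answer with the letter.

A

Rule A → syllable 5 ✓.
Rule B → syllable 1 (observed: 5).
Rule C → syllable 7 (observed: 5).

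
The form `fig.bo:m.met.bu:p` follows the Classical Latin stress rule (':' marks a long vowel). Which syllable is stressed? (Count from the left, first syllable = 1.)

3

Classical Latin: stress the penult if heavy (long vowel or closed), else the antepenult.
Weights: 2 bo:m H, 3 met H, 4 bu:p H.
The penult (syllable 3, met) is heavy, so it takes stress.
Stress on syllable 3: fig.bo:m.ˈmet.bu:p.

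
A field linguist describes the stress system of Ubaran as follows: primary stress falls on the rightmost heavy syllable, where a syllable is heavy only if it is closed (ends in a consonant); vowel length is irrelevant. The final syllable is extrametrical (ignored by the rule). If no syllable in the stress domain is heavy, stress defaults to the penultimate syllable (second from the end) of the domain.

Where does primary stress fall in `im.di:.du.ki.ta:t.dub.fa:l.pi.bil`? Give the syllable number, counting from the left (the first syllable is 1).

The final syllable (9, bil) is extrametrical; the stress domain is syllables 1–8.
Weights: 1 im H, 2 di: L, 3 du L, 4 ki L, 5 ta:t H, 6 dub H, 7 fa:l H, 8 pi L.
Heavy syllables in the domain: 1, 5, 6, 7. The rightmost is syllable 7 (fa:l).
Primary stress: syllable 7 → im.di:.du.ki.ta:t.dub.ˈfa:l.pi.bil.

7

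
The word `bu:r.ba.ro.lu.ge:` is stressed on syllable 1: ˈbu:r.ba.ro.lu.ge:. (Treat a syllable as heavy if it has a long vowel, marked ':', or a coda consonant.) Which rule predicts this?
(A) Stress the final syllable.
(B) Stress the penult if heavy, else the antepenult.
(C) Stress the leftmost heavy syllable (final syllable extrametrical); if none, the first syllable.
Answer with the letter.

Rule A → syllable 5 (observed: 1).
Rule B → syllable 3 (observed: 1).
Rule C → syllable 1 ✓.

C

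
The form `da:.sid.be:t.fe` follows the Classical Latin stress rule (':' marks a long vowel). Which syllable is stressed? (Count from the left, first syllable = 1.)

3

Classical Latin: stress the penult if heavy (long vowel or closed), else the antepenult.
Weights: 2 sid H, 3 be:t H, 4 fe L.
The penult (syllable 3, be:t) is heavy, so it takes stress.
Stress on syllable 3: da:.sid.ˈbe:t.fe.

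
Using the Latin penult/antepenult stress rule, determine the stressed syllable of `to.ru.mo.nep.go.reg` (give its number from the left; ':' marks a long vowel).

Classical Latin: stress the penult if heavy (long vowel or closed), else the antepenult.
Weights: 4 nep H, 5 go L, 6 reg H.
The penult (syllable 5, go) is light, so stress falls on the antepenult (syllable 4, nep).
Stress on syllable 4: to.ru.mo.ˈnep.go.reg.

4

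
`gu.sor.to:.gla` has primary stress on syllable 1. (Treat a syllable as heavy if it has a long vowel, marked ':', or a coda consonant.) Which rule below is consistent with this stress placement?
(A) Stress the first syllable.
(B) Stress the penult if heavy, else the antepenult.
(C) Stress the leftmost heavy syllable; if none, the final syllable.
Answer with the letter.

Rule A → syllable 1 ✓.
Rule B → syllable 3 (observed: 1).
Rule C → syllable 2 (observed: 1).

A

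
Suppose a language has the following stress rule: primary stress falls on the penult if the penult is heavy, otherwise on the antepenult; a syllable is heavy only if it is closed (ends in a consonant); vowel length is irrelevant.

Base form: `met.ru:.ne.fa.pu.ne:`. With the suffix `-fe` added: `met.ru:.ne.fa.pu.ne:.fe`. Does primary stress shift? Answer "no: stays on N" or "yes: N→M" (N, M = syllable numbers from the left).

yes: 4→5

Base `met.ru:.ne.fa.pu.ne:` (6 syllables):
  Weights: 4 fa L, 5 pu L, 6 ne: L.
  The penult (syllable 5, pu) is light, so stress falls on the antepenult (syllable 4, fa).
  → primary stress on syllable 4.
Suffixed `met.ru:.ne.fa.pu.ne:.fe` (7 syllables):
  Weights: 5 pu L, 6 ne: L, 7 fe L.
  The penult (syllable 6, ne:) is light, so stress falls on the antepenult (syllable 5, pu).
  → primary stress on syllable 5.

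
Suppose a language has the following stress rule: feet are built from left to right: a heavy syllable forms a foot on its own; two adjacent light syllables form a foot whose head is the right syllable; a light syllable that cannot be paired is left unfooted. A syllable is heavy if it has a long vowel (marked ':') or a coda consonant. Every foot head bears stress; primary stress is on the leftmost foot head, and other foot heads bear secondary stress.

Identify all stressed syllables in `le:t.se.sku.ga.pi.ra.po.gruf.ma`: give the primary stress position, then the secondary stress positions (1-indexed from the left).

primary 1, secondary 3, 5, 7, 8

Weights: 1 le:t H, 2 se L, 3 sku L, 4 ga L, 5 pi L, 6 ra L, 7 po L, 8 gruf H, 9 ma L.
Parse left to right (heavy = foot alone; LL = one foot; stranded L unfooted): (ˈle:t) (se.ˈsku) (ga.ˈpi) (ra.ˈpo) (ˈgruf) ma.
Foot heads: 1, 3, 5, 7, 8.
Primary stress on the leftmost head = syllable 1.
Secondary stress on 3, 5, 7, 8: ˈle:t.se.ˌsku.ga.ˌpi.ra.ˌpo.ˌgruf.ma.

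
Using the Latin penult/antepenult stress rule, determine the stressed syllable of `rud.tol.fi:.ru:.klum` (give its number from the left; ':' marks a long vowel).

Classical Latin: stress the penult if heavy (long vowel or closed), else the antepenult.
Weights: 3 fi: H, 4 ru: H, 5 klum H.
The penult (syllable 4, ru:) is heavy, so it takes stress.
Stress on syllable 4: rud.tol.fi:.ˈru:.klum.

4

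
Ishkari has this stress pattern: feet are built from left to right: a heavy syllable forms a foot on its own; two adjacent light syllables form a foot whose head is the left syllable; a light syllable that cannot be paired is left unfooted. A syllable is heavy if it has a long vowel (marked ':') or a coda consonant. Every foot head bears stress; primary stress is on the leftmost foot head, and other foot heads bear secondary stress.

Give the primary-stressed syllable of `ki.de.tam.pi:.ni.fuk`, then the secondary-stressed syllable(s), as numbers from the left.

primary 1, secondary 3, 4, 6

Weights: 1 ki L, 2 de L, 3 tam H, 4 pi: H, 5 ni L, 6 fuk H.
Parse left to right (heavy = foot alone; LL = one foot; stranded L unfooted): (ˈki.de) (ˈtam) (ˈpi:) ni (ˈfuk).
Foot heads: 1, 3, 4, 6.
Primary stress on the leftmost head = syllable 1.
Secondary stress on 3, 4, 6: ˈki.de.ˌtam.ˌpi:.ni.ˌfuk.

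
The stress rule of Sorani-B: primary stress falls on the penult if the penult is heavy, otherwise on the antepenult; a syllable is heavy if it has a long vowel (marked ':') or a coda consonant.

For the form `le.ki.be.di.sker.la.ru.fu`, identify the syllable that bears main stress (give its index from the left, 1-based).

6

Weights: 6 la L, 7 ru L, 8 fu L.
The penult (syllable 7, ru) is light, so stress falls on the antepenult (syllable 6, la).
Primary stress: syllable 6 → le.ki.be.di.sker.ˈla.ru.fu.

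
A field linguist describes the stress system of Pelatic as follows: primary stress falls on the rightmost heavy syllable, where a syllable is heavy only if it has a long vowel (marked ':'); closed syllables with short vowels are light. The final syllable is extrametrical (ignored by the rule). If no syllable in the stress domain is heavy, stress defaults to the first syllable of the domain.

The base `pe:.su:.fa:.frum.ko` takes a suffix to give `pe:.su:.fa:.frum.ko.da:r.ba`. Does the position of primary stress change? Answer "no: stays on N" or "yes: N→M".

Base `pe:.su:.fa:.frum.ko` (5 syllables):
  The final syllable (5, ko) is extrametrical; the stress domain is syllables 1–4.
  Weights: 1 pe: H, 2 su: H, 3 fa: H, 4 frum L.
  Heavy syllables in the domain: 1, 2, 3. The rightmost is syllable 3 (fa:).
  → primary stress on syllable 3.
Suffixed `pe:.su:.fa:.frum.ko.da:r.ba` (7 syllables):
  The final syllable (7, ba) is extrametrical; the stress domain is syllables 1–6.
  Weights: 1 pe: H, 2 su: H, 3 fa: H, 4 frum L, 5 ko L, 6 da:r H.
  Heavy syllables in the domain: 1, 2, 3, 6. The rightmost is syllable 6 (da:r).
  → primary stress on syllable 6.

yes: 3→6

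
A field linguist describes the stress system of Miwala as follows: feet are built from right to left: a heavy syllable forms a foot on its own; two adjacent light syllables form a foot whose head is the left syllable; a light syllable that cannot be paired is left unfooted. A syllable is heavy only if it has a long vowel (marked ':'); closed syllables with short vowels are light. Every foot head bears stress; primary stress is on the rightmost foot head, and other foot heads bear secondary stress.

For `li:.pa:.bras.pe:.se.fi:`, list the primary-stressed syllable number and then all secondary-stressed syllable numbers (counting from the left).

primary 6, secondary 1, 2, 4

Weights: 1 li: H, 2 pa: H, 3 bras L, 4 pe: H, 5 se L, 6 fi: H.
Parse right to left (heavy = foot alone; LL = one foot; stranded L unfooted): (ˈli:) (ˈpa:) bras (ˈpe:) se (ˈfi:).
Foot heads: 1, 2, 4, 6.
Primary stress on the rightmost head = syllable 6.
Secondary stress on 1, 2, 4: ˌli:.ˌpa:.bras.ˌpe:.se.ˈfi:.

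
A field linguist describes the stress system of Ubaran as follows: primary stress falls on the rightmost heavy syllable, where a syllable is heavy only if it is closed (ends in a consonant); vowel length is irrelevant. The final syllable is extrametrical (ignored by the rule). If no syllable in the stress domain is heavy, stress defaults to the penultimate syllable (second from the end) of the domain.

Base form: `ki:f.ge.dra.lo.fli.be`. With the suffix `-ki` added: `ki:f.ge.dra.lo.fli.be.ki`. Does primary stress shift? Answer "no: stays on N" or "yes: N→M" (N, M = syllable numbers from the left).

no: stays on 1

Base `ki:f.ge.dra.lo.fli.be` (6 syllables):
  The final syllable (6, be) is extrametrical; the stress domain is syllables 1–5.
  Weights: 1 ki:f H, 2 ge L, 3 dra L, 4 lo L, 5 fli L.
  Heavy syllables in the domain: 1. The rightmost is syllable 1 (ki:f).
  → primary stress on syllable 1.
Suffixed `ki:f.ge.dra.lo.fli.be.ki` (7 syllables):
  The final syllable (7, ki) is extrametrical; the stress domain is syllables 1–6.
  Weights: 1 ki:f H, 2 ge L, 3 dra L, 4 lo L, 5 fli L, 6 be L.
  Heavy syllables in the domain: 1. The rightmost is syllable 1 (ki:f).
  → primary stress on syllable 1.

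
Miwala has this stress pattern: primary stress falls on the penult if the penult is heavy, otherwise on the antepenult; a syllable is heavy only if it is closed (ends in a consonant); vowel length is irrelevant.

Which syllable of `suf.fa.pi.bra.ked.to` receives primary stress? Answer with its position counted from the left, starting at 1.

Weights: 4 bra L, 5 ked H, 6 to L.
The penult (syllable 5, ked) is heavy, so it takes stress.
Primary stress: syllable 5 → suf.fa.pi.bra.ˈked.to.

5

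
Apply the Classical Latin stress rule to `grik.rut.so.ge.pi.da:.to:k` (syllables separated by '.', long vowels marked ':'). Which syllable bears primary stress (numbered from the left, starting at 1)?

Classical Latin: stress the penult if heavy (long vowel or closed), else the antepenult.
Weights: 5 pi L, 6 da: H, 7 to:k H.
The penult (syllable 6, da:) is heavy, so it takes stress.
Stress on syllable 6: grik.rut.so.ge.pi.ˈda:.to:k.

6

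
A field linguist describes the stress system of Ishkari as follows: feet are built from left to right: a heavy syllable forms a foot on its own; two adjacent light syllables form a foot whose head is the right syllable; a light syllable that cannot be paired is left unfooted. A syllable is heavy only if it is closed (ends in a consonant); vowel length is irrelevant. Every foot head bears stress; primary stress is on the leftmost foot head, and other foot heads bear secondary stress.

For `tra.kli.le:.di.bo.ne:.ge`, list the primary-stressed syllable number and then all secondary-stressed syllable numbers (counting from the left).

primary 2, secondary 4, 6

Weights: 1 tra L, 2 kli L, 3 le: L, 4 di L, 5 bo L, 6 ne: L, 7 ge L.
Parse left to right (heavy = foot alone; LL = one foot; stranded L unfooted): (tra.ˈkli) (le:.ˈdi) (bo.ˈne:) ge.
Foot heads: 2, 4, 6.
Primary stress on the leftmost head = syllable 2.
Secondary stress on 4, 6: tra.ˈkli.le:.ˌdi.bo.ˌne:.ge.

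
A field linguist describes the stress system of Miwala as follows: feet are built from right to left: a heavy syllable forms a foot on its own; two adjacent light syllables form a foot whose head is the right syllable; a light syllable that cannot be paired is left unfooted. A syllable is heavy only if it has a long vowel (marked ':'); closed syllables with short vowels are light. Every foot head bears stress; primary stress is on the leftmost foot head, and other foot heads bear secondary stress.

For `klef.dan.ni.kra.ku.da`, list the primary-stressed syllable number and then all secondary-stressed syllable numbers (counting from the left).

Weights: 1 klef L, 2 dan L, 3 ni L, 4 kra L, 5 ku L, 6 da L.
Parse right to left (heavy = foot alone; LL = one foot; stranded L unfooted): (klef.ˈdan) (ni.ˈkra) (ku.ˈda).
Foot heads: 2, 4, 6.
Primary stress on the leftmost head = syllable 2.
Secondary stress on 4, 6: klef.ˈdan.ni.ˌkra.ku.ˌda.

primary 2, secondary 4, 6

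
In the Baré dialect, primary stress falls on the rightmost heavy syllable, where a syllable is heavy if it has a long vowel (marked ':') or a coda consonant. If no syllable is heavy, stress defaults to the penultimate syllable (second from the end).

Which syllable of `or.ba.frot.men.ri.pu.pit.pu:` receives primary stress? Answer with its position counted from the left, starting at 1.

Weights: 1 or H, 2 ba L, 3 frot H, 4 men H, 5 ri L, 6 pu L, 7 pit H, 8 pu: H.
Heavy syllables in the domain: 1, 3, 4, 7, 8. The rightmost is syllable 8 (pu:).
Primary stress: syllable 8 → or.ba.frot.men.ri.pu.pit.ˈpu:.

8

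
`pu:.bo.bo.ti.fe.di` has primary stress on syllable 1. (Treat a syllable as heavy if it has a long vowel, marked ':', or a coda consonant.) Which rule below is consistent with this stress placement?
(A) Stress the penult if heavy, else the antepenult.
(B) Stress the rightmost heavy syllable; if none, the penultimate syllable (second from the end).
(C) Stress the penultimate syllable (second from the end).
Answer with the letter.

B

Rule A → syllable 4 (observed: 1).
Rule B → syllable 1 ✓.
Rule C → syllable 5 (observed: 1).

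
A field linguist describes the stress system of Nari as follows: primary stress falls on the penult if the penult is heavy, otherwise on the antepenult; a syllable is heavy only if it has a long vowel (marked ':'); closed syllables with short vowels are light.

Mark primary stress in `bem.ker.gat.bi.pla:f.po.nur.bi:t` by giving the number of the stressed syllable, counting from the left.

Weights: 6 po L, 7 nur L, 8 bi:t H.
The penult (syllable 7, nur) is light, so stress falls on the antepenult (syllable 6, po).
Primary stress: syllable 6 → bem.ker.gat.bi.pla:f.ˈpo.nur.bi:t.

6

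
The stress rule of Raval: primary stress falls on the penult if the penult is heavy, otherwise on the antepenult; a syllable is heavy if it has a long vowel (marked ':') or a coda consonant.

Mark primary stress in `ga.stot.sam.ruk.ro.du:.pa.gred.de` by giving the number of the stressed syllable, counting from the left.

Weights: 7 pa L, 8 gred H, 9 de L.
The penult (syllable 8, gred) is heavy, so it takes stress.
Primary stress: syllable 8 → ga.stot.sam.ruk.ro.du:.pa.ˈgred.de.

8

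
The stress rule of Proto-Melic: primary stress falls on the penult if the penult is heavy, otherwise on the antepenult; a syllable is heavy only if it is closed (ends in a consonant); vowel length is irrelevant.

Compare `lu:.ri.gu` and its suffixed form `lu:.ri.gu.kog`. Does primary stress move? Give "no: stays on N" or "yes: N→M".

yes: 1→2

Base `lu:.ri.gu` (3 syllables):
  Weights: 1 lu: L, 2 ri L, 3 gu L.
  The penult (syllable 2, ri) is light, so stress falls on the antepenult (syllable 1, lu:).
  → primary stress on syllable 1.
Suffixed `lu:.ri.gu.kog` (4 syllables):
  Weights: 2 ri L, 3 gu L, 4 kog H.
  The penult (syllable 3, gu) is light, so stress falls on the antepenult (syllable 2, ri).
  → primary stress on syllable 2.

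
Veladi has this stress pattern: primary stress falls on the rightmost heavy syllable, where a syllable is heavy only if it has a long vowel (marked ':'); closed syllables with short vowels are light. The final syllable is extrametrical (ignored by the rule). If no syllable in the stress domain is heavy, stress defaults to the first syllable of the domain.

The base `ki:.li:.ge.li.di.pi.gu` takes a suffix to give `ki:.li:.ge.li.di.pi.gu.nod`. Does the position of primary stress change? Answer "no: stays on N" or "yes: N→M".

Base `ki:.li:.ge.li.di.pi.gu` (7 syllables):
  The final syllable (7, gu) is extrametrical; the stress domain is syllables 1–6.
  Weights: 1 ki: H, 2 li: H, 3 ge L, 4 li L, 5 di L, 6 pi L.
  Heavy syllables in the domain: 1, 2. The rightmost is syllable 2 (li:).
  → primary stress on syllable 2.
Suffixed `ki:.li:.ge.li.di.pi.gu.nod` (8 syllables):
  The final syllable (8, nod) is extrametrical; the stress domain is syllables 1–7.
  Weights: 1 ki: H, 2 li: H, 3 ge L, 4 li L, 5 di L, 6 pi L, 7 gu L.
  Heavy syllables in the domain: 1, 2. The rightmost is syllable 2 (li:).
  → primary stress on syllable 2.

no: stays on 2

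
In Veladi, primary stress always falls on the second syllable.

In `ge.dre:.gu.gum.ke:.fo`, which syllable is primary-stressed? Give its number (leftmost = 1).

The word has 6 syllables; the second syllable is syllable 2 (dre:).
Primary stress: syllable 2 → ge.ˈdre:.gu.gum.ke:.fo.

2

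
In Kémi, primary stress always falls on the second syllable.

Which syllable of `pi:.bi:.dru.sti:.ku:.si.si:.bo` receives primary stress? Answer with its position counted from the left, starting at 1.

The word has 8 syllables; the second syllable is syllable 2 (bi:).
Primary stress: syllable 2 → pi:.ˈbi:.dru.sti:.ku:.si.si:.bo.

2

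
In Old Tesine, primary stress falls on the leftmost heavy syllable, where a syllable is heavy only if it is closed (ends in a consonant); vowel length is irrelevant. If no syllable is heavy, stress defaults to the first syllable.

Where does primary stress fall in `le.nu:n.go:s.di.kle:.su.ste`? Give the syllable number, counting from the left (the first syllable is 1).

2

Weights: 1 le L, 2 nu:n H, 3 go:s H, 4 di L, 5 kle: L, 6 su L, 7 ste L.
Heavy syllables in the domain: 2, 3. The leftmost is syllable 2 (nu:n).
Primary stress: syllable 2 → le.ˈnu:n.go:s.di.kle:.su.ste.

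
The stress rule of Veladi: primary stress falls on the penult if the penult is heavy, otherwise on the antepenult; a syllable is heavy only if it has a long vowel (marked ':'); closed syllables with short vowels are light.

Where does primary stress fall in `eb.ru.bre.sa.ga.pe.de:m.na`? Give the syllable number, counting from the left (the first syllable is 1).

Weights: 6 pe L, 7 de:m H, 8 na L.
The penult (syllable 7, de:m) is heavy, so it takes stress.
Primary stress: syllable 7 → eb.ru.bre.sa.ga.pe.ˈde:m.na.

7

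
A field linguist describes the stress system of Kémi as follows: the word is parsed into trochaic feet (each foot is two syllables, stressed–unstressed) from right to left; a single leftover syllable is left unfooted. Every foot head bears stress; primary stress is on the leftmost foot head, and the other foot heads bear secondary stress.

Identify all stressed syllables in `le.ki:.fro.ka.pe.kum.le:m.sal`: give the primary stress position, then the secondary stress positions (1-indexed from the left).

Parse right to left into trochaic (ˈσσ) feet: (ˈle.ki:) (ˈfro.ka) (ˈpe.kum) (ˈle:m.sal).
Foot heads (stressed positions): 1, 3, 5, 7.
End Rule Leftmost: primary stress on the leftmost head = syllable 1.
Secondary stress on 3, 5, 7: ˈle.ki:.ˌfro.ka.ˌpe.kum.ˌle:m.sal.

primary 1, secondary 3, 5, 7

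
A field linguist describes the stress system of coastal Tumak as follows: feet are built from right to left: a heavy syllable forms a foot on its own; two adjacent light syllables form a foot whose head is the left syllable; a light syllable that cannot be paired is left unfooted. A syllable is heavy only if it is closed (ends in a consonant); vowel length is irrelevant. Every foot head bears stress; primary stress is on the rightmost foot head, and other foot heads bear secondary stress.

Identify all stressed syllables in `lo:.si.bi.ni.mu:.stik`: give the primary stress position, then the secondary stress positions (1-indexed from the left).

Weights: 1 lo: L, 2 si L, 3 bi L, 4 ni L, 5 mu: L, 6 stik H.
Parse right to left (heavy = foot alone; LL = one foot; stranded L unfooted): lo: (ˈsi.bi) (ˈni.mu:) (ˈstik).
Foot heads: 2, 4, 6.
Primary stress on the rightmost head = syllable 6.
Secondary stress on 2, 4: lo:.ˌsi.bi.ˌni.mu:.ˈstik.

primary 6, secondary 2, 4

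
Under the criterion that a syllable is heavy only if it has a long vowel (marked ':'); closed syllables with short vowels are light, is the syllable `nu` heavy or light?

light

`nu`: short vowel, open (no coda). Short vowel → light.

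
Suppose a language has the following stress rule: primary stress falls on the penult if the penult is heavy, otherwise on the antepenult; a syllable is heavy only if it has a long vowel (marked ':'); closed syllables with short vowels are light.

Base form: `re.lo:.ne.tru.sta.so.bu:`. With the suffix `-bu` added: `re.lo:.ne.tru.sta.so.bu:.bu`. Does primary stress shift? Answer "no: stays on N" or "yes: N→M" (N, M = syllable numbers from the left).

Base `re.lo:.ne.tru.sta.so.bu:` (7 syllables):
  Weights: 5 sta L, 6 so L, 7 bu: H.
  The penult (syllable 6, so) is light, so stress falls on the antepenult (syllable 5, sta).
  → primary stress on syllable 5.
Suffixed `re.lo:.ne.tru.sta.so.bu:.bu` (8 syllables):
  Weights: 6 so L, 7 bu: H, 8 bu L.
  The penult (syllable 7, bu:) is heavy, so it takes stress.
  → primary stress on syllable 7.

yes: 5→7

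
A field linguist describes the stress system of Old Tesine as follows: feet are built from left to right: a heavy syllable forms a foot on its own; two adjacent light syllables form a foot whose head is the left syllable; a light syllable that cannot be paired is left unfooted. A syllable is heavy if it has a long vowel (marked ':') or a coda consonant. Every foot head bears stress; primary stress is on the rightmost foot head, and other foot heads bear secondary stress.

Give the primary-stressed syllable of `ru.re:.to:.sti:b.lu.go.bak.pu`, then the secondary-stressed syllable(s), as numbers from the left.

primary 7, secondary 2, 3, 4, 5

Weights: 1 ru L, 2 re: H, 3 to: H, 4 sti:b H, 5 lu L, 6 go L, 7 bak H, 8 pu L.
Parse left to right (heavy = foot alone; LL = one foot; stranded L unfooted): ru (ˈre:) (ˈto:) (ˈsti:b) (ˈlu.go) (ˈbak) pu.
Foot heads: 2, 3, 4, 5, 7.
Primary stress on the rightmost head = syllable 7.
Secondary stress on 2, 3, 4, 5: ru.ˌre:.ˌto:.ˌsti:b.ˌlu.go.ˈbak.pu.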